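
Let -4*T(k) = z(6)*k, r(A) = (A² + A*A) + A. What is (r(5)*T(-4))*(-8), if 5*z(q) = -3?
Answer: 264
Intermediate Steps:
z(q) = -⅗ (z(q) = (⅕)*(-3) = -⅗)
r(A) = A + 2*A² (r(A) = (A² + A²) + A = 2*A² + A = A + 2*A²)
T(k) = 3*k/20 (T(k) = -(-3)*k/20 = 3*k/20)
(r(5)*T(-4))*(-8) = ((5*(1 + 2*5))*((3/20)*(-4)))*(-8) = ((5*(1 + 10))*(-⅗))*(-8) = ((5*11)*(-⅗))*(-8) = (55*(-⅗))*(-8) = -33*(-8) = 264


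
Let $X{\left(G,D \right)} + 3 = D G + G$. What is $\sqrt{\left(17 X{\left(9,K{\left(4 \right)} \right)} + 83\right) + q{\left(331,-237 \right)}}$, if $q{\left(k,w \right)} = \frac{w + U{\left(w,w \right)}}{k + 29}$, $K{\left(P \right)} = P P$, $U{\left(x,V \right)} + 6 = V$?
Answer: $\frac{\sqrt{23685}}{3} \approx 51.3$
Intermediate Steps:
$U{\left(x,V \right)} = -6 + V$
$K{\left(P \right)} = P^{2}$
$q{\left(k,w \right)} = \frac{-6 + 2 w}{29 + k}$ ($q{\left(k,w \right)} = \frac{w + \left(-6 + w\right)}{k + 29} = \frac{-6 + 2 w}{29 + k}$)
$X{\left(G,D \right)} = -3 + G + D G$ ($X{\left(G,D \right)} = -3 + \left(D G + G\right) = -3 + \left(G + D G\right) = -3 + G + D G$)
$\sqrt{\left(17 X{\left(9,K{\left(4 \right)} \right)} + 83\right) + q{\left(331,-237 \right)}} = \sqrt{\left(17 \left(-3 + 9 + 4^{2} \cdot 9\right) + 83\right) + \frac{2 \left(-3 - 237\right)}{29 + 331}} = \sqrt{\left(17 \left(-3 + 9 + 16 \cdot 9\right) + 83\right) + 2 \cdot \frac{1}{360} \left(-240\right)} = \sqrt{\left(17 \left(-3 + 9 + 144\right) + 83\right) + 2 \cdot \frac{1}{360} \left(-240\right)} = \sqrt{\left(17 \cdot 150 + 83\right) - \frac{4}{3}} = \sqrt{\left(2550 + 83\right) - \frac{4}{3}} = \sqrt{2633 - \frac{4}{3}} = \sqrt{\frac{7895}{3}} = \frac{\sqrt{23685}}{3}$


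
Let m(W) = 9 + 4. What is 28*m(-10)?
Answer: 364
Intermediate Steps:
m(W) = 13
28*m(-10) = 28*13 = 364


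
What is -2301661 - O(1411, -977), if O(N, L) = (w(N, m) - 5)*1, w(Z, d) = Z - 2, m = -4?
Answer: -2303065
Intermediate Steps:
w(Z, d) = -2 + Z
O(N, L) = -7 + N (O(N, L) = ((-2 + N) - 5)*1 = (-7 + N)*1 = -7 + N)
-2301661 - O(1411, -977) = -2301661 - (-7 + 1411) = -2301661 - 1*1404 = -2301661 - 1404 = -2303065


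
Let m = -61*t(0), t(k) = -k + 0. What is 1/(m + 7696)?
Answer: 1/7696 ≈ 0.00012994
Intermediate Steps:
t(k) = -k
m = 0 (m = -(-61)*0 = -61*0 = 0)
1/(m + 7696) = 1/(0 + 7696) = 1/7696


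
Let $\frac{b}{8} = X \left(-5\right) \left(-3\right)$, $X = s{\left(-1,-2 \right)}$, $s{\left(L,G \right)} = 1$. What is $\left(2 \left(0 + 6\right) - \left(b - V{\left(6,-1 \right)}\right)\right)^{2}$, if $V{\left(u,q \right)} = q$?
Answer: $11881$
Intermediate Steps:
$X = 1$
$b = 120$ ($b = 8 \cdot 1 \left(-5\right) \left(-3\right) = 8 \left(\left(-5\right) \left(-3\right)\right) = 8 \cdot 15 = 120$)
$\left(2 \left(0 + 6\right) - \left(b - V{\left(6,-1 \right)}\right)\right)^{2} = \left(2 \left(0 + 6\right) - 121\right)^{2} = \left(2 \cdot 6 - 121\right)^{2} = \left(12 - 121\right)^{2} = \left(-109\right)^{2} = 11881$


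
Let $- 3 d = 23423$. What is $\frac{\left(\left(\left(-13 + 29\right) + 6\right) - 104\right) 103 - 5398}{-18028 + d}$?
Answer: $\frac{41532}{77507} \approx 0.53585$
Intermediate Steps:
$d = - \frac{23423}{3}$ ($d = \left(- \frac{1}{3}\right) 23423 = - \frac{23423}{3} \approx -7807.7$)
$\frac{\left(\left(\left(-13 + 29\right) + 6\right) - 104\right) 103 - 5398}{-18028 + d} = \frac{\left(\left(\left(-13 + 29\right) + 6\right) - 104\right) 103 - 5398}{-18028 - \frac{23423}{3}} = \frac{\left(\left(16 + 6\right) - 104\right) 103 - 5398}{- \frac{77507}{3}} = \left(\left(22 - 104\right) 103 - 5398\right) \left(- \frac{3}{77507}\right) = \left(\left(-82\right) 103 - 5398\right) \left(- \frac{3}{77507}\right) = \left(-8446 - 5398\right) \left(- \frac{3}{77507}\right) = \left(-13844\right) \left(- \frac{3}{77507}\right) = \frac{41532}{77507}$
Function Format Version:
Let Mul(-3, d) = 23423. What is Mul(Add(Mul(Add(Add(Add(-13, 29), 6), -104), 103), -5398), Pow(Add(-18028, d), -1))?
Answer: Rational(41532, 77507) ≈ 0.53585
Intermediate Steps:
d = Rational(-23423, 3) (d = Mul(Rational(-1, 3), 23423) = Rational(-23423, 3) ≈ -7807.7)
Mul(Add(Mul(Add(Add(Add(-13, 29), 6), -104), 103), -5398), Pow(Add(-18028, d), -1)) = Mul(Add(Mul(Add(Add(Add(-13, 29), 6), -104), 103), -5398), Pow(Add(-18028, Rational(-23423, 3)), -1)) = Mul(Add(Mul(Add(Add(16, 6), -104), 103), -5398), Pow(Rational(-77507, 3), -1)) = Mul(Add(Mul(Add(22, -104), 103), -5398), Rational(-3, 77507)) = Mul(Add(Mul(-82, 103), -5398), Rational(-3, 77507)) = Mul(Add(-8446, -5398), Rational(-3, 77507)) = Mul(-13844, Rational(-3, 77507)) = Rational(41532, 77507)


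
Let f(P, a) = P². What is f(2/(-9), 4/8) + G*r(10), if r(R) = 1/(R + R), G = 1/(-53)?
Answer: 4159/85860 ≈ 0.048439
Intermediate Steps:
G = -1/53 ≈ -0.018868
r(R) = 1/(2*R)
f(2/(-9), 4/8) + G*r(10) = (2/(-9))² - 1/(106*10) = (2*(-⅑))² - 1/(106*10) = (-2/9)² - 1/53*1/20 = 4/81 - 1/1060 = 4159/85860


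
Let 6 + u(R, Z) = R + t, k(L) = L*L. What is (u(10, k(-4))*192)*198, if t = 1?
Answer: 190080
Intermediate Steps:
k(L) = L²
u(R, Z) = -5 + R (u(R, Z) = -6 + (R + 1) = -6 + (1 + R) = -5 + R)
(u(10, k(-4))*192)*198 = ((-5 + 10)*192)*198 = (5*192)*198 = 960*198 = 190080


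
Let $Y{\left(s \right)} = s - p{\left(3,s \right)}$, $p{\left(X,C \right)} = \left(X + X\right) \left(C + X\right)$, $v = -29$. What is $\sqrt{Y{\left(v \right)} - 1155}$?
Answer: $2 i \sqrt{257} \approx 32.062 i$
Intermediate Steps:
$p{\left(X,C \right)} = 2 X \left(C + X\right)$
$Y{\left(s \right)} = -18 - 5 s$ ($Y{\left(s \right)} = s - 2 \cdot 3 \left(s + 3\right) = s - 2 \cdot 3 \left(3 + s\right) = s - \left(18 + 6 s\right) = -18 - 5 s$)
$\sqrt{Y{\left(v \right)} - 1155} = \sqrt{\left(-18 - -145\right) - 1155} = \sqrt{\left(-18 + 145\right) - 1155} = \sqrt{127 - 1155} = \sqrt{-1028} = 2 i \sqrt{257}$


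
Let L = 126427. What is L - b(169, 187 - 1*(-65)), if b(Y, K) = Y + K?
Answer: 126006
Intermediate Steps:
b(Y, K) = K + Y
L - b(169, 187 - 1*(-65)) = 126427 - ((187 - 1*(-65)) + 169) = 126427 - ((187 + 65) + 169) = 126427 - (252 + 169) = 126427 - 1*421 = 126427 - 421 = 126006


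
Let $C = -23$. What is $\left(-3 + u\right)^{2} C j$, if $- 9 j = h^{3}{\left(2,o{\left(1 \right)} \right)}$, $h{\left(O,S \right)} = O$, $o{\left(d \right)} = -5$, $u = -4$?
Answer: $\frac{9016}{9} \approx 1001.8$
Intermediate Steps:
$j = - \frac{8}{9}$ ($j = - \frac{2^{3}}{9} = \left(- \frac{1}{9}\right) 8 = - \frac{8}{9} \approx -0.88889$)
$\left(-3 + u\right)^{2} C j = \left(-3 - 4\right)^{2} \left(-23\right) \left(- \frac{8}{9}\right) = \left(-7\right)^{2} \left(-23\right) \left(- \frac{8}{9}\right) = 49 \left(-23\right) \left(- \frac{8}{9}\right) = \left(-1127\right) \left(- \frac{8}{9}\right) = \frac{9016}{9}$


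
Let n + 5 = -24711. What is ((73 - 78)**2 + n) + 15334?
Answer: -9357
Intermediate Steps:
n = -24716 (n = -5 - 24711 = -24716)
((73 - 78)**2 + n) + 15334 = ((73 - 78)**2 - 24716) + 15334 = ((-5)**2 - 24716) + 15334 = (25 - 24716) + 15334 = -24691 + 15334 = -9357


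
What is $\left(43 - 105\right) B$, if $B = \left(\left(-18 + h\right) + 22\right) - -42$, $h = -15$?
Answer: $-1922$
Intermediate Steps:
$B = 31$ ($B = \left(\left(-18 - 15\right) + 22\right) - -42 = \left(-33 + 22\right) + 42 = -11 + 42 = 31$)
$\left(43 - 105\right) B = \left(43 - 105\right) 31 = \left(-62\right) 31 = -1922$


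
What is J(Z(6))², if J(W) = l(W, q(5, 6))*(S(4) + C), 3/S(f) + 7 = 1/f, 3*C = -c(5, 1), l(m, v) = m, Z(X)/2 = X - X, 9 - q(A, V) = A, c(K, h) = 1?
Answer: 0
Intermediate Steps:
q(A, V) = 9 - A
Z(X) = 0 (Z(X) = 2*(X - X) = 2*0 = 0)
C = -⅓ (C = (-1*1)/3 = (⅓)*(-1) = -⅓ ≈ -0.33333)
S(f) = 3/(-7 + 1/f)
J(W) = -7*W/9 (J(W) = W*(-3*4/(-1 + 7*4) - ⅓) = W*(-3*4/(-1 + 28) - ⅓) = W*(-3*4/27 - ⅓) = W*(-3*4*1/27 - ⅓) = W*(-4/9 - ⅓) = W*(-7/9) = -7*W/9)
J(Z(6))² = (-7/9*0)² = 0² = 0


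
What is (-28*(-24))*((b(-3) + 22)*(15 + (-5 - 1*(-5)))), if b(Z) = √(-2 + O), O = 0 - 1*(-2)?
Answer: 221760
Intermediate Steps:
O = 2 (O = 0 + 2 = 2)
b(Z) = 0 (b(Z) = √(-2 + 2) = √0 = 0)
(-28*(-24))*((b(-3) + 22)*(15 + (-5 - 1*(-5)))) = (-28*(-24))*((0 + 22)*(15 + (-5 - 1*(-5)))) = 672*(22*(15 + (-5 + 5))) = 672*(22*(15 + 0)) = 672*(22*15) = 672*330 = 221760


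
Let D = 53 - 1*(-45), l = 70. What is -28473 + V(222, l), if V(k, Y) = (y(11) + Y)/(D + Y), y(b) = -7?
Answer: -227781/8 ≈ -28473.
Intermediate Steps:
D = 98 (D = 53 + 45 = 98)
V(k, Y) = (-7 + Y)/(98 + Y)
-28473 + V(222, l) = -28473 + (-7 + 70)/(98 + 70) = -28473 + 63/168 = -28473 + (1/168)*63 = -28473 + 3/8 = -227781/8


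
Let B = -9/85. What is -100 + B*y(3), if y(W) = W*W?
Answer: -8581/85 ≈ -100.95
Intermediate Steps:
B = -9/85 (B = -9*1/85 = -9/85 ≈ -0.10588)
y(W) = W²
-100 + B*y(3) = -100 - 9/85*3² = -100 - 9/85*9 = -100 - 81/85 = -8581/85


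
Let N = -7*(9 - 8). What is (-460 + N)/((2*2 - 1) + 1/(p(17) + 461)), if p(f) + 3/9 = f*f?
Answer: -1050283/6750 ≈ -155.60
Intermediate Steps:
N = -7 (N = -7*1 = -7)
p(f) = -⅓ + f² (p(f) = -⅓ + f*f = -⅓ + f²)
(-460 + N)/((2*2 - 1) + 1/(p(17) + 461)) = (-460 - 7)/((2*2 - 1) + 1/((-⅓ + 17²) + 461)) = -467/((4 - 1) + 1/((-⅓ + 289) + 461)) = -467/(3 + 1/(866/3 + 461)) = -467/(3 + 1/(2249/3)) = -467/(3 + 3/2249) = -467/6750/2249 = -467*2249/6750 = -1050283/6750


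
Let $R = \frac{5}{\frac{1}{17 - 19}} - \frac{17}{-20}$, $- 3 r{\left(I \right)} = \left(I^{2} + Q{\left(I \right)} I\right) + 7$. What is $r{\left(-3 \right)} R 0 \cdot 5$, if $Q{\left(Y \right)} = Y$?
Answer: $0$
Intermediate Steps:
$r{\left(I \right)} = - \frac{7}{3} - \frac{2 I^{2}}{3}$ ($r{\left(I \right)} = - \frac{\left(I^{2} + I I\right) + 7}{3} = - \frac{\left(I^{2} + I^{2}\right) + 7}{3} = - \frac{2 I^{2} + 7}{3} = - \frac{7 + 2 I^{2}}{3} = - \frac{7}{3} - \frac{2 I^{2}}{3}$)
$R = - \frac{183}{20}$ ($R = \frac{5}{\frac{1}{-2}} - - \frac{17}{20} = \frac{5}{- \frac{1}{2}} + \frac{17}{20} = 5 \left(-2\right) + \frac{17}{20} = -10 + \frac{17}{20} = - \frac{183}{20} \approx -9.15$)
$r{\left(-3 \right)} R 0 \cdot 5 = \left(- \frac{7}{3} - \frac{2 \left(-3\right)^{2}}{3}\right) \left(- \frac{183}{20}\right) 0 \cdot 5 = \left(- \frac{7}{3} - 6\right) \left(- \frac{183}{20}\right) 0 = \left(- \frac{25}{3}\right) \left(- \frac{183}{20}\right) 0 = \frac{305}{4} \cdot 0 = 0$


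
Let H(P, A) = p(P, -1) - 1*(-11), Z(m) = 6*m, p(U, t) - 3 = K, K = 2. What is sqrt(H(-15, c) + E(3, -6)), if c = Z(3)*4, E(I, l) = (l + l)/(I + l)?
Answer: 2*sqrt(5) ≈ 4.4721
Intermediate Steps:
p(U, t) = 5 (p(U, t) = 3 + 2 = 5)
E(I, l) = 2*l/(I + l) (E(I, l) = (2*l)/(I + l) = 2*l/(I + l))
c = 72 (c = (6*3)*4 = 18*4 = 72)
H(P, A) = 16 (H(P, A) = 5 - 1*(-11) = 5 + 11 = 16)
sqrt(H(-15, c) + E(3, -6)) = sqrt(16 + 2*(-6)/(3 - 6)) = sqrt(16 + 2*(-6)/(-3)) = sqrt(16 + 2*(-6)*(-1/3)) = sqrt(16 + 4) = sqrt(20) = 2*sqrt(5)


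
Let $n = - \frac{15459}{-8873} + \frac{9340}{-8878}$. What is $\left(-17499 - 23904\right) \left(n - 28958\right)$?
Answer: $\frac{47222138365788105}{39387247} \approx 1.1989 \cdot 10^{9}$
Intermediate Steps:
$n = \frac{27185591}{39387247}$ ($n = \left(-15459\right) \left(- \frac{1}{8873}\right) + 9340 \left(- \frac{1}{8878}\right) = \frac{15459}{8873} - \frac{4670}{4439} = \frac{27185591}{39387247} \approx 0.69021$)
$\left(-17499 - 23904\right) \left(n - 28958\right) = \left(-17499 - 23904\right) \left(\frac{27185591}{39387247} - 28958\right) = \left(-41403\right) \left(- \frac{1140548713035}{39387247}\right) = \frac{47222138365788105}{39387247}$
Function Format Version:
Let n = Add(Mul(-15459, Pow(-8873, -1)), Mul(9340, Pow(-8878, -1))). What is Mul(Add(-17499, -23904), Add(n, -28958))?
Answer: Rational(47222138365788105, 39387247) ≈ 1.1989e+9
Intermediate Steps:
n = Rational(27185591, 39387247) (n = Add(Mul(-15459, Rational(-1, 8873)), Mul(9340, Rational(-1, 8878))) = Add(Rational(15459, 8873), Rational(-4670, 4439)) = Rational(27185591, 39387247) ≈ 0.69021)
Mul(Add(-17499, -23904), Add(n, -28958)) = Mul(Add(-17499, -23904), Add(Rational(27185591, 39387247), -28958)) = Mul(-41403, Rational(-1140548713035, 39387247)) = Rational(47222138365788105, 39387247)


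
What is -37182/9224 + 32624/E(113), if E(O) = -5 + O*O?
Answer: -21708409/14716892 ≈ -1.4751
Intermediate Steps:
E(O) = -5 + O²
-37182/9224 + 32624/E(113) = -37182/9224 + 32624/(-5 + 113²) = -37182*1/9224 + 32624/(-5 + 12769) = -18591/4612 + 32624/12764 = -18591/4612 + 32624*(1/12764) = -18591/4612 + 8156/3191 = -21708409/14716892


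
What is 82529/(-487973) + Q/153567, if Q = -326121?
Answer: -57270657892/24978849897 ≈ -2.2928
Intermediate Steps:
82529/(-487973) + Q/153567 = 82529/(-487973) - 326121/153567 = 82529*(-1/487973) - 326121*1/153567 = -82529/487973 - 108707/51189 = -57270657892/24978849897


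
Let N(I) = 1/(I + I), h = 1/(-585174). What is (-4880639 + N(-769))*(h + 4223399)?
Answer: -18551548063657354620775/899997612 ≈ -2.0613e+13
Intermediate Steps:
h = -1/585174 ≈ -1.7089e-6
N(I) = 1/(2*I)
(-4880639 + N(-769))*(h + 4223399) = (-4880639 + (1/2)/(-769))*(-1/585174 + 4223399) = (-4880639 + (1/2)*(-1/769))*(2471423286425/585174) = (-4880639 - 1/1538)*(2471423286425/585174) = -7506422783/1538*2471423286425/585174 = -18551548063657354620775/899997612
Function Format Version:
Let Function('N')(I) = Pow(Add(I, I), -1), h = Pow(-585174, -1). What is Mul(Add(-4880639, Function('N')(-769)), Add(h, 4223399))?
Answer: Rational(-18551548063657354620775, 899997612) ≈ -2.0613e+13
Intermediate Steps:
h = Rational(-1, 585174) ≈ -1.7089e-6
Function('N')(I) = Mul(Rational(1, 2), Pow(I, -1)) (Function('N')(I) = Pow(Mul(2, I), -1) = Mul(Rational(1, 2), Pow(I, -1)))
Mul(Add(-4880639, Function('N')(-769)), Add(h, 4223399)) = Mul(Add(-4880639, Mul(Rational(1, 2), Pow(-769, -1))), Add(Rational(-1, 585174), 4223399)) = Mul(Add(-4880639, Mul(Rational(1, 2), Rational(-1, 769))), Rational(2471423286425, 585174)) = Mul(Add(-4880639, Rational(-1, 1538)), Rational(2471423286425, 585174)) = Mul(Rational(-7506422783, 1538), Rational(2471423286425, 585174)) = Rational(-18551548063657354620775, 899997612)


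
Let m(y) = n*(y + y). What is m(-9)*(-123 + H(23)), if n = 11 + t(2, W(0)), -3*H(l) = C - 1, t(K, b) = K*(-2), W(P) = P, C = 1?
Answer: 15498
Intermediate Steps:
t(K, b) = -2*K
H(l) = 0 (H(l) = -(1 - 1)/3 = -⅓*0 = 0)
n = 7 (n = 11 - 2*2 = 11 - 4 = 7)
m(y) = 14*y (m(y) = 7*(y + y) = 7*(2*y) = 14*y)
m(-9)*(-123 + H(23)) = (14*(-9))*(-123 + 0) = -126*(-123) = 15498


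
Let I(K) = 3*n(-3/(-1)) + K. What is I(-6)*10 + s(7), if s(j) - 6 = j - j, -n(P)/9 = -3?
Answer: 756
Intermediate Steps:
n(P) = 27 (n(P) = -9*(-3) = 27)
I(K) = 81 + K (I(K) = 3*27 + K = 81 + K)
s(j) = 6 (s(j) = 6 + (j - j) = 6 + 0 = 6)
I(-6)*10 + s(7) = (81 - 6)*10 + 6 = 75*10 + 6 = 750 + 6 = 756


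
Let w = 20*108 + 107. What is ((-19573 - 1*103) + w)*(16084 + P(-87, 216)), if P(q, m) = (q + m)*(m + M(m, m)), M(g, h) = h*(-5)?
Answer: 1660331148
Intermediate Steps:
M(g, h) = -5*h
P(q, m) = -4*m*(m + q) (P(q, m) = (q + m)*(m - 5*m) = (m + q)*(-4*m) = -4*m*(m + q))
w = 2267 (w = 2160 + 107 = 2267)
((-19573 - 1*103) + w)*(16084 + P(-87, 216)) = ((-19573 - 1*103) + 2267)*(16084 + 4*216*(-1*216 - 1*(-87))) = ((-19573 - 103) + 2267)*(16084 + 4*216*(-216 + 87)) = (-19676 + 2267)*(16084 + 4*216*(-129)) = -17409*(16084 - 111456) = -17409*(-95372) = 1660331148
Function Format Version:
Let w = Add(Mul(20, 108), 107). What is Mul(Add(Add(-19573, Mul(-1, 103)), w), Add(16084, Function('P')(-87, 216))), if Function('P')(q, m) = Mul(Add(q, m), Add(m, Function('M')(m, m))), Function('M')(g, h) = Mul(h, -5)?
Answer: 1660331148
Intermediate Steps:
Function('M')(g, h) = Mul(-5, h)
Function('P')(q, m) = Mul(-4, m, Add(m, q)) (Function('P')(q, m) = Mul(Add(q, m), Add(m, Mul(-5, m))) = Mul(Add(m, q), Mul(-4, m)) = Mul(-4, m, Add(m, q)))
w = 2267 (w = Add(2160, 107) = 2267)
Mul(Add(Add(-19573, Mul(-1, 103)), w), Add(16084, Function('P')(-87, 216))) = Mul(Add(Add(-19573, Mul(-1, 103)), 2267), Add(16084, Mul(4, 216, Add(Mul(-1, 216), Mul(-1, -87))))) = Mul(Add(Add(-19573, -103), 2267), Add(16084, Mul(4, 216, Add(-216, 87)))) = Mul(Add(-19676, 2267), Add(16084, Mul(4, 216, -129))) = Mul(-17409, Add(16084, -111456)) = Mul(-17409, -95372) = 1660331148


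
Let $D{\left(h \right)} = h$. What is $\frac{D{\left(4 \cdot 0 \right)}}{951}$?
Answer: $0$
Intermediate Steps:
$\frac{D{\left(4 \cdot 0 \right)}}{951} = \frac{4 \cdot 0}{951} = 0 \cdot \frac{1}{951} = 0$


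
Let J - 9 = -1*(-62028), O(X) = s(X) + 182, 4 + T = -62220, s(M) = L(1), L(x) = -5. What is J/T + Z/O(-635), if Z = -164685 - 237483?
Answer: -8345160727/3671216 ≈ -2273.1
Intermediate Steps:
s(M) = -5
T = -62224 (T = -4 - 62220 = -62224)
O(X) = 177 (O(X) = -5 + 182 = 177)
Z = -402168
J = 62037 (J = 9 - 1*(-62028) = 9 + 62028 = 62037)
J/T + Z/O(-635) = 62037/(-62224) - 402168/177 = 62037*(-1/62224) - 402168*1/177 = -62037/62224 - 134056/59 = -8345160727/3671216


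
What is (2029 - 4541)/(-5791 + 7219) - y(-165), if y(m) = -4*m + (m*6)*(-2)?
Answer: -943108/357 ≈ -2641.8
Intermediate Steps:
y(m) = -16*m (y(m) = -4*m + (6*m)*(-2) = -4*m - 12*m = -16*m)
(2029 - 4541)/(-5791 + 7219) - y(-165) = (2029 - 4541)/(-5791 + 7219) - (-16)*(-165) = -2512/1428 - 1*2640 = -2512*1/1428 - 2640 = -628/357 - 2640 = -943108/357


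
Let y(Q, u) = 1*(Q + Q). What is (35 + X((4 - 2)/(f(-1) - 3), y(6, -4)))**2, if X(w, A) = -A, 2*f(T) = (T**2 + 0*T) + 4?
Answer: 529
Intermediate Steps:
f(T) = 2 + T**2/2 (f(T) = ((T**2 + 0*T) + 4)/2 = ((T**2 + 0) + 4)/2 = (T**2 + 4)/2 = (4 + T**2)/2 = 2 + T**2/2)
y(Q, u) = 2*Q (y(Q, u) = 1*(2*Q) = 2*Q)
(35 + X((4 - 2)/(f(-1) - 3), y(6, -4)))**2 = (35 - 2*6)**2 = (35 - 1*12)**2 = (35 - 12)**2 = 23**2 = 529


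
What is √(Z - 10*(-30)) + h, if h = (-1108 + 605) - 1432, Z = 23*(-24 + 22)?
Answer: -1935 + √254 ≈ -1919.1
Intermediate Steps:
Z = -46 (Z = 23*(-2) = -46)
h = -1935 (h = -503 - 1432 = -1935)
√(Z - 10*(-30)) + h = √(-46 - 10*(-30)) - 1935 = √(-46 + 300) - 1935 = √254 - 1935 = -1935 + √254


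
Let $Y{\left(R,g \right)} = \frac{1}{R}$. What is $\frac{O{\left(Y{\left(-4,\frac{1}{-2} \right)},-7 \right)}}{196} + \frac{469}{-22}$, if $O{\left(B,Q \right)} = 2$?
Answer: $- \frac{11485}{539} \approx -21.308$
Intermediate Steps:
$\frac{O{\left(Y{\left(-4,\frac{1}{-2} \right)},-7 \right)}}{196} + \frac{469}{-22} = \frac{2}{196} + \frac{469}{-22} = 2 \cdot \frac{1}{196} + 469 \left(- \frac{1}{22}\right) = \frac{1}{98} - \frac{469}{22} = - \frac{11485}{539}$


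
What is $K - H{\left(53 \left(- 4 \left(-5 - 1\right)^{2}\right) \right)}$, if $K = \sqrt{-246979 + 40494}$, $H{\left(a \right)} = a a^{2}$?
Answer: $444544339968 + i \sqrt{206485} \approx 4.4454 \cdot 10^{11} + 454.41 i$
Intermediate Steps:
$H{\left(a \right)} = a^{3}$
$K = i \sqrt{206485}$ ($K = \sqrt{-206485} = i \sqrt{206485} \approx 454.41 i$)
$K - H{\left(53 \left(- 4 \left(-5 - 1\right)^{2}\right) \right)} = i \sqrt{206485} - \left(53 \left(- 4 \left(-5 - 1\right)^{2}\right)\right)^{3} = i \sqrt{206485} - \left(53 \left(- 4 \left(-6\right)^{2}\right)\right)^{3} = i \sqrt{206485} - \left(53 \left(\left(-4\right) 36\right)\right)^{3} = i \sqrt{206485} - \left(53 \left(-144\right)\right)^{3} = i \sqrt{206485} - \left(-7632\right)^{3} = i \sqrt{206485} - -444544339968 = i \sqrt{206485} + 444544339968 = 444544339968 + i \sqrt{206485}$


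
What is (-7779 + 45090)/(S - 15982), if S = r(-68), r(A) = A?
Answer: -12437/5350 ≈ -2.3247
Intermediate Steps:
S = -68
(-7779 + 45090)/(S - 15982) = (-7779 + 45090)/(-68 - 15982) = 37311/(-16050) = 37311*(-1/16050) = -12437/5350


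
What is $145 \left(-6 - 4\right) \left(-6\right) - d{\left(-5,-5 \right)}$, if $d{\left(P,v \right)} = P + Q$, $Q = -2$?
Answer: $8707$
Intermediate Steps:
$d{\left(P,v \right)} = -2 + P$ ($d{\left(P,v \right)} = P - 2 = -2 + P$)
$145 \left(-6 - 4\right) \left(-6\right) - d{\left(-5,-5 \right)} = 145 \left(-6 - 4\right) \left(-6\right) - \left(-2 - 5\right) = 145 \left(\left(-10\right) \left(-6\right)\right) - -7 = 145 \cdot 60 + 7 = 8700 + 7 = 8707$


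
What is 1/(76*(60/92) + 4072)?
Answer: 23/94796 ≈ 0.00024263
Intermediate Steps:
1/(76*(60/92) + 4072) = 1/(76*(60*(1/92)) + 4072) = 1/(76*(15/23) + 4072) = 1/(1140/23 + 4072) = 1/(94796/23) = 23/94796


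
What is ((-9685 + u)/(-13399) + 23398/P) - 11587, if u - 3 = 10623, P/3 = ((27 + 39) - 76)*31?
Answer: -72350401511/6230535 ≈ -11612.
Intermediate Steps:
P = -930 (P = 3*(((27 + 39) - 76)*31) = 3*((66 - 76)*31) = 3*(-10*31) = 3*(-310) = -930)
u = 10626 (u = 3 + 10623 = 10626)
((-9685 + u)/(-13399) + 23398/P) - 11587 = ((-9685 + 10626)/(-13399) + 23398/(-930)) - 11587 = (941*(-1/13399) + 23398*(-1/930)) - 11587 = (-941/13399 - 11699/465) - 11587 = -157192466/6230535 - 11587 = -72350401511/6230535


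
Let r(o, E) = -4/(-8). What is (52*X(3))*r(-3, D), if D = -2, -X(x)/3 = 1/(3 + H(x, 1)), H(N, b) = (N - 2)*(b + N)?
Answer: -78/7 ≈ -11.143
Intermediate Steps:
H(N, b) = (-2 + N)*(N + b)
X(x) = -3/(1 + x**2 - x) (X(x) = -3/(3 + (x**2 - 2*x - 2*1 + x*1)) = -3/(3 + (x**2 - 2*x - 2 + x)) = -3/(3 + (-2 + x**2 - x)) = -3/(1 + x**2 - x))
r(o, E) = 1/2 (r(o, E) = -4*(-1/8) = 1/2)
(52*X(3))*r(-3, D) = (52*(-3/(1 + 3**2 - 1*3)))*(1/2) = (52*(-3/(1 + 9 - 3)))*(1/2) = (52*(-3/7))*(1/2) = -156/7*1/2 = -78/7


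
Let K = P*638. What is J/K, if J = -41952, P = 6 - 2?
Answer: -5244/319 ≈ -16.439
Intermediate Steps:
P = 4
K = 2552 (K = 4*638 = 2552)
J/K = -41952/2552 = -41952*1/2552 = -5244/319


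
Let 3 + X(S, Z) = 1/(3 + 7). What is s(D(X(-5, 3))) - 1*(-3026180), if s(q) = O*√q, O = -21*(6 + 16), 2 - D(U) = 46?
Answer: 3026180 - 924*I*√11 ≈ 3.0262e+6 - 3064.6*I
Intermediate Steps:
X(S, Z) = -29/10 (X(S, Z) = -3 + 1/(3 + 7) = -3 + 1/10 = -3 + ⅒ = -29/10)
D(U) = -44 (D(U) = 2 - 1*46 = 2 - 46 = -44)
O = -462 (O = -21*22 = -462)
s(q) = -462*√q
s(D(X(-5, 3))) - 1*(-3026180) = -924*I*√11 - 1*(-3026180) = -924*I*√11 + 3026180 = 3026180 - 924*I*√11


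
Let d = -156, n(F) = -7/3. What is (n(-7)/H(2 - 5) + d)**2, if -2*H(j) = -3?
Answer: 2010724/81 ≈ 24824.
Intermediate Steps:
n(F) = -7/3 (n(F) = -7*1/3 = -7/3)
H(j) = 3/2 (H(j) = -1/2*(-3) = 3/2)
(n(-7)/H(2 - 5) + d)**2 = (-7/(3*3/2) - 156)**2 = (-7/3*2/3 - 156)**2 = (-14/9 - 156)**2 = (-1418/9)**2 = 2010724/81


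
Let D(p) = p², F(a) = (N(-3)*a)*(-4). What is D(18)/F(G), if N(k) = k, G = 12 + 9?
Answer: 9/7 ≈ 1.2857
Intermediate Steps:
G = 21
F(a) = 12*a (F(a) = -3*a*(-4) = 12*a)
D(18)/F(G) = 18²/((12*21)) = 324/252 = 324*(1/252) = 9/7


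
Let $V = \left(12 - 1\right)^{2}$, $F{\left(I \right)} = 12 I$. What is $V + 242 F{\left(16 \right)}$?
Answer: $46585$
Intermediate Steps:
$V = 121$ ($V = 11^{2} = 121$)
$V + 242 F{\left(16 \right)} = 121 + 242 \cdot 12 \cdot 16 = 121 + 242 \cdot 192 = 121 + 46464 = 46585$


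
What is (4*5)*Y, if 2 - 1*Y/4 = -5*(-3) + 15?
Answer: -2240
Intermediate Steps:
Y = -112 (Y = 8 - 4*(-5*(-3) + 15) = 8 - 4*(15 + 15) = 8 - 4*30 = 8 - 120 = -112)
(4*5)*Y = (4*5)*(-112) = 20*(-112) = -2240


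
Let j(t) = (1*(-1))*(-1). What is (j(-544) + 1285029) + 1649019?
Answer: 2934049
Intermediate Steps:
j(t) = 1 (j(t) = -1*(-1) = 1)
(j(-544) + 1285029) + 1649019 = (1 + 1285029) + 1649019 = 1285030 + 1649019 = 2934049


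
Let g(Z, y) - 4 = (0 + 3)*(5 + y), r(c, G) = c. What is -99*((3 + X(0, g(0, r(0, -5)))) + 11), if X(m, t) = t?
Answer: -3267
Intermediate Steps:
g(Z, y) = 19 + 3*y (g(Z, y) = 4 + (0 + 3)*(5 + y) = 4 + 3*(5 + y) = 4 + (15 + 3*y) = 19 + 3*y)
-99*((3 + X(0, g(0, r(0, -5)))) + 11) = -99*((3 + (19 + 3*0)) + 11) = -99*((3 + (19 + 0)) + 11) = -99*((3 + 19) + 11) = -99*(22 + 11) = -99*33 = -9*363 = -3267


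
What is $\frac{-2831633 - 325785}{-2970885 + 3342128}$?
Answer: $- \frac{3157418}{371243} \approx -8.505$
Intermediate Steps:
$\frac{-2831633 - 325785}{-2970885 + 3342128} = - \frac{3157418}{371243}$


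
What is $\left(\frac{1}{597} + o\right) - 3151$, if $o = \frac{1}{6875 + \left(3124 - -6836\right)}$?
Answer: $- \frac{31669092313}{10050495} \approx -3151.0$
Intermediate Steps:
$o = \frac{1}{16835}$ ($o = \frac{1}{6875 + \left(3124 + 6836\right)} = \frac{1}{6875 + 9960} = \frac{1}{16835} \approx 5.94 \cdot 10^{-5}$)
$\left(\frac{1}{597} + o\right) - 3151 = \left(\frac{1}{597} + \frac{1}{16835}\right) - 3151 = \frac{17432}{10050495} - 3151 = - \frac{31669092313}{10050495}$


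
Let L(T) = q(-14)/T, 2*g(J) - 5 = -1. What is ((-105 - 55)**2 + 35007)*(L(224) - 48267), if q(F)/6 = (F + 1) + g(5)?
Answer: -327637623759/112 ≈ -2.9253e+9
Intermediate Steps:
g(J) = 2 (g(J) = 5/2 + (1/2)*(-1) = 5/2 - 1/2 = 2)
q(F) = 18 + 6*F (q(F) = 6*((F + 1) + 2) = 6*((1 + F) + 2) = 6*(3 + F) = 18 + 6*F)
L(T) = -66/T (L(T) = (18 + 6*(-14))/T = (18 - 84)/T = -66/T)
((-105 - 55)**2 + 35007)*(L(224) - 48267) = ((-105 - 55)**2 + 35007)*(-66/224 - 48267) = ((-160)**2 + 35007)*(-66*1/224 - 48267) = (25600 + 35007)*(-33/112 - 48267) = 60607*(-5405937/112) = -327637623759/112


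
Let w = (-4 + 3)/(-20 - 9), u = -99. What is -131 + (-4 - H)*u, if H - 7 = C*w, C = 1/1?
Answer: 27881/29 ≈ 961.41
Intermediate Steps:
w = 1/29 (w = -1/(-29) = -1*(-1/29) = 1/29 ≈ 0.034483)
C = 1
H = 204/29 (H = 7 + 1*(1/29) = 7 + 1/29 = 204/29 ≈ 7.0345)
-131 + (-4 - H)*u = -131 + (-4 - 1*204/29)*(-99) = -131 + (-4 - 204/29)*(-99) = -131 - 320/29*(-99) = -131 + 31680/29 = 27881/29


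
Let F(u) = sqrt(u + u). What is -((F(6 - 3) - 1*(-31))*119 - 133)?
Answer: -3556 - 119*sqrt(6) ≈ -3847.5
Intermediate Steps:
F(u) = sqrt(2)*sqrt(u) (F(u) = sqrt(2*u) = sqrt(2)*sqrt(u))
-((F(6 - 3) - 1*(-31))*119 - 133) = -((sqrt(2)*sqrt(6 - 3) - 1*(-31))*119 - 133) = -((sqrt(2)*sqrt(3) + 31)*119 - 133) = -((sqrt(6) + 31)*119 - 133) = -((31 + sqrt(6))*119 - 133) = -((3689 + 119*sqrt(6)) - 133) = -(3556 + 119*sqrt(6)) = -3556 - 119*sqrt(6)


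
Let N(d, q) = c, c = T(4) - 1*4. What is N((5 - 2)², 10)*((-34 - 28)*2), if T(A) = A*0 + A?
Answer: 0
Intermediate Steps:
T(A) = A (T(A) = 0 + A = A)
c = 0 (c = 4 - 1*4 = 4 - 4 = 0)
N(d, q) = 0
N((5 - 2)², 10)*((-34 - 28)*2) = 0*((-34 - 28)*2) = 0*(-62*2) = 0*(-124) = 0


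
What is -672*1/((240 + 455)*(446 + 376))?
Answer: -112/95215 ≈ -0.0011763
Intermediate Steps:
-672*1/((240 + 455)*(446 + 376)) = -672/(822*695) = -672/571290 = -672*1/571290 = -112/95215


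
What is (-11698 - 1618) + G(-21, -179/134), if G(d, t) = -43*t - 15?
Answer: -1778657/134 ≈ -13274.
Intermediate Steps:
G(d, t) = -15 - 43*t
(-11698 - 1618) + G(-21, -179/134) = (-11698 - 1618) + (-15 - (-7697)/134) = -13316 + (-15 - (-7697)/134) = -13316 + (-15 - 43*(-179/134)) = -13316 + (-15 + 7697/134) = -13316 + 5687/134 = -1778657/134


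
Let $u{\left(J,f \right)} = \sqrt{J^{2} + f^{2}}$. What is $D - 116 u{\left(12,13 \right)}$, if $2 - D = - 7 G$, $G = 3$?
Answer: $23 - 116 \sqrt{313} \approx -2029.3$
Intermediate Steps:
$D = 23$ ($D = 2 - \left(-7\right) 3 = 2 - -21 = 2 + 21 = 23$)
$D - 116 u{\left(12,13 \right)} = 23 - 116 \sqrt{12^{2} + 13^{2}} = 23 - 116 \sqrt{144 + 169} = 23 - 116 \sqrt{313}$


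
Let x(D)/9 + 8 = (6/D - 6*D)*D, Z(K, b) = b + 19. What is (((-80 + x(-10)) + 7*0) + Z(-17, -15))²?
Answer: 30184036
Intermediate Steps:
Z(K, b) = 19 + b
x(D) = -72 + 9*D*(-6*D + 6/D) (x(D) = -72 + 9*((6/D - 6*D)*D) = -72 + 9*((-6*D + 6/D)*D) = -72 + 9*(D*(-6*D + 6/D)) = -72 + 9*D*(-6*D + 6/D))
(((-80 + x(-10)) + 7*0) + Z(-17, -15))² = (((-80 + (-18 - 54*(-10)²)) + 7*0) + (19 - 15))² = (((-80 + (-18 - 54*100)) + 0) + 4)² = (((-80 + (-18 - 5400)) + 0) + 4)² = (((-80 - 5418) + 0) + 4)² = ((-5498 + 0) + 4)² = (-5498 + 4)² = (-5494)² = 30184036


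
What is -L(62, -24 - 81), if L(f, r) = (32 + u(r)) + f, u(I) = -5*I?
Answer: -619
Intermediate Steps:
L(f, r) = 32 + f - 5*r (L(f, r) = (32 - 5*r) + f = 32 + f - 5*r)
-L(62, -24 - 81) = -(32 + 62 - 5*(-24 - 81)) = -(32 + 62 - 5*(-105)) = -(32 + 62 + 525) = -1*619 = -619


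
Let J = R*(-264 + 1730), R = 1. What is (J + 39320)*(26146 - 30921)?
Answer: -194753150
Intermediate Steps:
J = 1466 (J = 1*(-264 + 1730) = 1*1466 = 1466)
(J + 39320)*(26146 - 30921) = (1466 + 39320)*(26146 - 30921) = 40786*(-4775) = -194753150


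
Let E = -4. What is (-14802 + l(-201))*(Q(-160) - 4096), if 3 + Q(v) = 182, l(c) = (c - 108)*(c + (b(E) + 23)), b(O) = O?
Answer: -162304812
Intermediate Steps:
l(c) = (-108 + c)*(19 + c) (l(c) = (c - 108)*(c + (-4 + 23)) = (-108 + c)*(c + 19) = (-108 + c)*(19 + c))
Q(v) = 179 (Q(v) = -3 + 182 = 179)
(-14802 + l(-201))*(Q(-160) - 4096) = (-14802 + (-2052 + (-201)² - 89*(-201)))*(179 - 4096) = (-14802 + (-2052 + 40401 + 17889))*(-3917) = (-14802 + 56238)*(-3917) = 41436*(-3917) = -162304812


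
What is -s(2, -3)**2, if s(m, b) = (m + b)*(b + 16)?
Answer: -169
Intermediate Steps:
s(m, b) = (16 + b)*(b + m) (s(m, b) = (b + m)*(16 + b) = (16 + b)*(b + m))
-s(2, -3)**2 = -((-3)**2 + 16*(-3) + 16*2 - 3*2)**2 = -(9 - 48 + 32 - 6)**2 = -1*(-13)**2 = -1*169 = -169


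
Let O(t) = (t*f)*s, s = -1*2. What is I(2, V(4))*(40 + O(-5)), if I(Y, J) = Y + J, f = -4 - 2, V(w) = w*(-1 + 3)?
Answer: -200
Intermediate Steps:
V(w) = 2*w (V(w) = w*2 = 2*w)
s = -2
f = -6
I(Y, J) = J + Y
O(t) = 12*t (O(t) = (t*(-6))*(-2) = -6*t*(-2) = 12*t)
I(2, V(4))*(40 + O(-5)) = (2*4 + 2)*(40 + 12*(-5)) = (8 + 2)*(40 - 60) = 10*(-20) = -200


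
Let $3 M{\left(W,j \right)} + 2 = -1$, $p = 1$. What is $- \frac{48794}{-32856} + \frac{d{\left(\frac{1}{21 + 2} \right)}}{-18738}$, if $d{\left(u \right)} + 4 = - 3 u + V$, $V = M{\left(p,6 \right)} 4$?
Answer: $\frac{1752924119}{1180006812} \approx 1.4855$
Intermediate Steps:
$M{\left(W,j \right)} = -1$ ($M{\left(W,j \right)} = - \frac{2}{3} + \frac{1}{3} \left(-1\right) = - \frac{2}{3} - \frac{1}{3} = -1$)
$V = -4$ ($V = \left(-1\right) 4 = -4$)
$d{\left(u \right)} = -8 - 3 u$ ($d{\left(u \right)} = -4 - \left(4 + 3 u\right) = -8 - 3 u$)
$- \frac{48794}{-32856} + \frac{d{\left(\frac{1}{21 + 2} \right)}}{-18738} = - \frac{48794}{-32856} + \frac{-8 - \frac{3}{21 + 2}}{-18738} = \left(-48794\right) \left(- \frac{1}{32856}\right) + \left(-8 - \frac{3}{23}\right) \left(- \frac{1}{18738}\right) = \frac{24397}{16428} + \left(-8 - \frac{3}{23}\right) \left(- \frac{1}{18738}\right) = \frac{24397}{16428} - - \frac{187}{430974} = \frac{24397}{16428} + \frac{187}{430974} = \frac{1752924119}{1180006812}$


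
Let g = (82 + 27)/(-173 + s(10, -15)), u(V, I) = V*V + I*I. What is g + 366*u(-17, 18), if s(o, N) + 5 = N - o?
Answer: 45544565/203 ≈ 2.2436e+5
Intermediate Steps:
s(o, N) = -5 + N - o (s(o, N) = -5 + (N - o) = -5 + N - o)
u(V, I) = I² + V² (u(V, I) = V² + I² = I² + V²)
g = -109/203 (g = (82 + 27)/(-173 + (-5 - 15 - 1*10)) = 109/(-173 + (-5 - 15 - 10)) = 109/(-173 - 30) = 109/(-203) = 109*(-1/203) = -109/203 ≈ -0.53695)
g + 366*u(-17, 18) = -109/203 + 366*(18² + (-17)²) = -109/203 + 366*(324 + 289) = -109/203 + 366*613 = -109/203 + 224358 = 45544565/203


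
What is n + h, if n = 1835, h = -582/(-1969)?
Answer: 3613697/1969 ≈ 1835.3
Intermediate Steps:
h = 582/1969 (h = -582*(-1/1969) = 582/1969 ≈ 0.29558)
n + h = 1835 + 582/1969 = 3613697/1969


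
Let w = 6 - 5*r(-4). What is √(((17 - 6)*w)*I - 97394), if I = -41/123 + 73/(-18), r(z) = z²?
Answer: I*√844393/3 ≈ 306.3*I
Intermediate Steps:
I = -79/18 (I = -41*1/123 + 73*(-1/18) = -⅓ - 73/18 = -79/18 ≈ -4.3889)
w = -74 (w = 6 - 5*(-4)² = 6 - 5*16 = 6 - 80 = -74)
√(((17 - 6)*w)*I - 97394) = √(((17 - 6)*(-74))*(-79/18) - 97394) = √((11*(-74))*(-79/18) - 97394) = √(-814*(-79/18) - 97394) = √(32153/9 - 97394) = √(-844393/9) = I*√844393/3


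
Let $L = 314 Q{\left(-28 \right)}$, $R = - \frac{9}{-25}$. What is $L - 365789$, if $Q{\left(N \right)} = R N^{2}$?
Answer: $- \frac{6929141}{25} \approx -2.7717 \cdot 10^{5}$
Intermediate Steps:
$R = \frac{9}{25}$ ($R = \left(-9\right) \left(- \frac{1}{25}\right) = \frac{9}{25} \approx 0.36$)
$Q{\left(N \right)} = \frac{9 N^{2}}{25}$
$L = \frac{2215584}{25}$ ($L = 314 \frac{9 \left(-28\right)^{2}}{25} = 314 \cdot \frac{9}{25} \cdot 784 = 314 \cdot \frac{7056}{25} = \frac{2215584}{25} \approx 88623.0$)
$L - 365789 = \frac{2215584}{25} - 365789 = - \frac{6929141}{25}$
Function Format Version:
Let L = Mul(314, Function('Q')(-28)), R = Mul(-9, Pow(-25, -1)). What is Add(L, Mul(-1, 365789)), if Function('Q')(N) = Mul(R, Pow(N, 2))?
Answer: Rational(-6929141, 25) ≈ -2.7717e+5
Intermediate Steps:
R = Rational(9, 25) (R = Mul(-9, Rational(-1, 25)) = Rational(9, 25) ≈ 0.36000)
Function('Q')(N) = Mul(Rational(9, 25), Pow(N, 2))
L = Rational(2215584, 25) (L = Mul(314, Mul(Rational(9, 25), Pow(-28, 2))) = Mul(314, Mul(Rational(9, 25), 784)) = Mul(314, Rational(7056, 25)) = Rational(2215584, 25) ≈ 88623.)
Add(L, Mul(-1, 365789)) = Add(Rational(2215584, 25), Mul(-1, 365789)) = Add(Rational(2215584, 25), -365789) = Rational(-6929141, 25)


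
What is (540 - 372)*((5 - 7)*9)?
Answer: -3024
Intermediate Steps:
(540 - 372)*((5 - 7)*9) = 168*(-2*9) = 168*(-18) = -3024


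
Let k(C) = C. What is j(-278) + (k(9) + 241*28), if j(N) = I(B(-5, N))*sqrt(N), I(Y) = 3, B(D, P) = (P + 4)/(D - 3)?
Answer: 6757 + 3*I*sqrt(278) ≈ 6757.0 + 50.02*I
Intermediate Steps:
B(D, P) = (4 + P)/(-3 + D)
j(N) = 3*sqrt(N)
j(-278) + (k(9) + 241*28) = 3*sqrt(-278) + (9 + 241*28) = 3*(I*sqrt(278)) + (9 + 6748) = 3*I*sqrt(278) + 6757 = 6757 + 3*I*sqrt(278)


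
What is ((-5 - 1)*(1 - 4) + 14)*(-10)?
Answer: -320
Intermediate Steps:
((-5 - 1)*(1 - 4) + 14)*(-10) = (-6*(-3) + 14)*(-10) = (18 + 14)*(-10) = 32*(-10) = -320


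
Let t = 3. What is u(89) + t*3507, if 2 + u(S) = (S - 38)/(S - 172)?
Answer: 873026/83 ≈ 10518.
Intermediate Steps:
u(S) = -2 + (-38 + S)/(-172 + S) (u(S) = -2 + (S - 38)/(S - 172) = -2 + (-38 + S)/(-172 + S))
u(89) + t*3507 = (306 - 1*89)/(-172 + 89) + 3*3507 = (306 - 89)/(-83) + 10521 = -1/83*217 + 10521 = -217/83 + 10521 = 873026/83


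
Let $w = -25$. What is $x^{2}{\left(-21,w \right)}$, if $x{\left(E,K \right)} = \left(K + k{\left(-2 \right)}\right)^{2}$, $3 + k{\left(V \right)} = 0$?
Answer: $614656$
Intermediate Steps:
$k{\left(V \right)} = -3$ ($k{\left(V \right)} = -3 + 0 = -3$)
$x{\left(E,K \right)} = \left(-3 + K\right)^{2}$ ($x{\left(E,K \right)} = \left(K - 3\right)^{2} = \left(-3 + K\right)^{2}$)
$x^{2}{\left(-21,w \right)} = \left(\left(-3 - 25\right)^{2}\right)^{2} = \left(\left(-28\right)^{2}\right)^{2} = 784^{2} = 614656$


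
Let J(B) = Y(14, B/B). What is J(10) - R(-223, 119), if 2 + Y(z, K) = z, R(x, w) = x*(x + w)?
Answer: -23180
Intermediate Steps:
R(x, w) = x*(w + x)
Y(z, K) = -2 + z
J(B) = 12 (J(B) = -2 + 14 = 12)
J(10) - R(-223, 119) = 12 - (-223)*(119 - 223) = 12 - (-223)*(-104) = 12 - 1*23192 = 12 - 23192 = -23180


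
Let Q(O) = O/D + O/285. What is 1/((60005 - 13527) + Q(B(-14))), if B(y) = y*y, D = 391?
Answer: 111435/5179408426 ≈ 2.1515e-5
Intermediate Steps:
B(y) = y²
Q(O) = 676*O/111435 (Q(O) = O/391 + O/285 = 676*O/111435)
1/((60005 - 13527) + Q(B(-14))) = 1/((60005 - 13527) + (676/111435)*(-14)²) = 1/(46478 + (676/111435)*196) = 1/(46478 + 132496/111435) = 1/(5179408426/111435) = 111435/5179408426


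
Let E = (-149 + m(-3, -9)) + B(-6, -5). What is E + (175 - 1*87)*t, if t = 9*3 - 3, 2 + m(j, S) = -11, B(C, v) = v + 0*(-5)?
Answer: 1945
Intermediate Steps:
B(C, v) = v (B(C, v) = v + 0 = v)
m(j, S) = -13 (m(j, S) = -2 - 11 = -13)
t = 24 (t = 27 - 3 = 24)
E = -167 (E = (-149 - 13) - 5 = -162 - 5 = -167)
E + (175 - 1*87)*t = -167 + (175 - 1*87)*24 = -167 + (175 - 87)*24 = -167 + 88*24 = -167 + 2112 = 1945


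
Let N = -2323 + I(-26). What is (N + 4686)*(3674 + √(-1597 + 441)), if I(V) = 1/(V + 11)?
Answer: 130221256/15 + 1205096*I/15 ≈ 8.6814e+6 + 80340.0*I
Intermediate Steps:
I(V) = 1/(11 + V)
N = -34846/15 (N = -2323 + 1/(11 - 26) = -2323 + 1/(-15) = -2323 - 1/15 = -34846/15 ≈ -2323.1)
(N + 4686)*(3674 + √(-1597 + 441)) = (-34846/15 + 4686)*(3674 + √(-1597 + 441)) = 35444*(3674 + √(-1156))/15 = 35444*(3674 + 34*I)/15 = 130221256/15 + 1205096*I/15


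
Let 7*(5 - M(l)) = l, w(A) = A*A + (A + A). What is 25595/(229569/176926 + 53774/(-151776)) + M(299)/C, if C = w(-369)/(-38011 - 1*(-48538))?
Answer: 3619269618131235272/133394153358739 ≈ 27132.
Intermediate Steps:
w(A) = A² + 2*A
M(l) = 5 - l/7
C = 45141/3509 (C = (-369*(2 - 369))/(-38011 - 1*(-48538)) = (-369*(-367))/(-38011 + 48538) = 135423/10527 = 135423*(1/10527) = 45141/3509 ≈ 12.864)
25595/(229569/176926 + 53774/(-151776)) + M(299)/C = 25595/(229569/176926 + 53774/(-151776)) + (5 - ⅐*299)/(45141/3509) = 25595/(229569*(1/176926) + 53774*(-1/151776)) + (5 - 299/7)*(3509/45141) = 25595/(229569/176926 - 26887/75888) - 264/7*3509/45141 = 25595/(6332261455/6713280144) - 308792/105329 = 25595*(6713280144/6332261455) - 308792/105329 = 34365281057136/1266452291 - 308792/105329 = 3619269618131235272/133394153358739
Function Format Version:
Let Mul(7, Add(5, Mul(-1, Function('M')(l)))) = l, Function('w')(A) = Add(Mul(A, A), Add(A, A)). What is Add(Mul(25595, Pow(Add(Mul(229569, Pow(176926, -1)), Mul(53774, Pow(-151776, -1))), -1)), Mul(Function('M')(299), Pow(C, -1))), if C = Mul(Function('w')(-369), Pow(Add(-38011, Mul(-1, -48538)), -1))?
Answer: Rational(3619269618131235272, 133394153358739) ≈ 27132.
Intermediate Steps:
Function('w')(A) = Add(Pow(A, 2), Mul(2, A))
Function('M')(l) = Add(5, Mul(Rational(-1, 7), l))
C = Rational(45141, 3509) (C = Mul(Mul(-369, Add(2, -369)), Pow(Add(-38011, Mul(-1, -48538)), -1)) = Mul(Mul(-369, -367), Pow(Add(-38011, 48538), -1)) = Mul(135423, Pow(10527, -1)) = Mul(135423, Rational(1, 10527)) = Rational(45141, 3509) ≈ 12.864)
Add(Mul(25595, Pow(Add(Mul(229569, Pow(176926, -1)), Mul(53774, Pow(-151776, -1))), -1)), Mul(Function('M')(299), Pow(C, -1))) = Add(Mul(25595, Pow(Add(Mul(229569, Pow(176926, -1)), Mul(53774, Pow(-151776, -1))), -1)), Mul(Add(5, Mul(Rational(-1, 7), 299)), Pow(Rational(45141, 3509), -1))) = Add(Mul(25595, Pow(Add(Mul(229569, Rational(1, 176926)), Mul(53774, Rational(-1, 151776))), -1)), Mul(Add(5, Rational(-299, 7)), Rational(3509, 45141))) = Add(Mul(25595, Pow(Add(Rational(229569, 176926), Rational(-26887, 75888)), -1)), Mul(Rational(-264, 7), Rational(3509, 45141))) = Add(Mul(25595, Pow(Rational(6332261455, 6713280144), -1)), Rational(-308792, 105329)) = Add(Mul(25595, Rational(6713280144, 6332261455)), Rational(-308792, 105329)) = Add(Rational(34365281057136, 1266452291), Rational(-308792, 105329)) = Rational(3619269618131235272, 133394153358739)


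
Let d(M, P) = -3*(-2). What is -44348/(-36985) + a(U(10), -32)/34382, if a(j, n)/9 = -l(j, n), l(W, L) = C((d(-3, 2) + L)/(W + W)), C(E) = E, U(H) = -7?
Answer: 10669083307/8901327890 ≈ 1.1986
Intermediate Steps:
d(M, P) = 6
l(W, L) = (6 + L)/(2*W) (l(W, L) = (6 + L)/(W + W) = (6 + L)/((2*W)) = (6 + L)*(1/(2*W)) = (6 + L)/(2*W))
a(j, n) = -9*(6 + n)/(2*j) (a(j, n) = 9*(-(6 + n)/(2*j)) = -9*(6 + n)/(2*j))
-44348/(-36985) + a(U(10), -32)/34382 = -44348/(-36985) + ((9/2)*(-6 - 1*(-32))/(-7))/34382 = -44348*(-1/36985) + ((9/2)*(-1/7)*(-6 + 32))*(1/34382) = 44348/36985 + ((9/2)*(-1/7)*26)*(1/34382) = 44348/36985 - 117/7*1/34382 = 44348/36985 - 117/240674 = 10669083307/8901327890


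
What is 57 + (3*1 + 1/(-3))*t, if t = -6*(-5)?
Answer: 137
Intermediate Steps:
t = 30
57 + (3*1 + 1/(-3))*t = 57 + (3*1 + 1/(-3))*30 = 57 + (3 - 1/3)*30 = 57 + (8/3)*30 = 57 + 80 = 137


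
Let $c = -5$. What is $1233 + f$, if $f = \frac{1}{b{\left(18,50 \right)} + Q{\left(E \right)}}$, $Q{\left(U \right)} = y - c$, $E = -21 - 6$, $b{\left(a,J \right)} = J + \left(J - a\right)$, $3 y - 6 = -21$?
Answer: $\frac{101107}{82} \approx 1233.0$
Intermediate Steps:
$y = -5$ ($y = 2 + \frac{1}{3} \left(-21\right) = 2 - 7 = -5$)
$b{\left(a,J \right)} = - a + 2 J$
$E = -27$ ($E = -21 - 6 = -27$)
$Q{\left(U \right)} = 0$ ($Q{\left(U \right)} = -5 - -5 = -5 + 5 = 0$)
$f = \frac{1}{82}$ ($f = \frac{1}{\left(\left(-1\right) 18 + 2 \cdot 50\right) + 0} = \frac{1}{\left(-18 + 100\right) + 0} = \frac{1}{82 + 0} = \frac{1}{82} \approx 0.012195$)
$1233 + f = 1233 + \frac{1}{82} = \frac{101107}{82}$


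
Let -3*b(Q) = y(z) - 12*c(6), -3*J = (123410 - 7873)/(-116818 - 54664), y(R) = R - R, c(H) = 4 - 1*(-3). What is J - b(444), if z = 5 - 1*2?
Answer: -14288951/514446 ≈ -27.775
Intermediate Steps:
c(H) = 7 (c(H) = 4 + 3 = 7)
z = 3 (z = 5 - 2 = 3)
y(R) = 0
J = 115537/514446 (J = -(123410 - 7873)/(3*(-116818 - 54664)) = -115537/(3*(-171482)) = -115537*(-1)/(3*171482) = -⅓*(-115537/171482) = 115537/514446 ≈ 0.22459)
b(Q) = 28 (b(Q) = -(0 - 12*7)/3 = -(0 - 84)/3 = -⅓*(-84) = 28)
J - b(444) = 115537/514446 - 1*28 = 115537/514446 - 28 = -14288951/514446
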